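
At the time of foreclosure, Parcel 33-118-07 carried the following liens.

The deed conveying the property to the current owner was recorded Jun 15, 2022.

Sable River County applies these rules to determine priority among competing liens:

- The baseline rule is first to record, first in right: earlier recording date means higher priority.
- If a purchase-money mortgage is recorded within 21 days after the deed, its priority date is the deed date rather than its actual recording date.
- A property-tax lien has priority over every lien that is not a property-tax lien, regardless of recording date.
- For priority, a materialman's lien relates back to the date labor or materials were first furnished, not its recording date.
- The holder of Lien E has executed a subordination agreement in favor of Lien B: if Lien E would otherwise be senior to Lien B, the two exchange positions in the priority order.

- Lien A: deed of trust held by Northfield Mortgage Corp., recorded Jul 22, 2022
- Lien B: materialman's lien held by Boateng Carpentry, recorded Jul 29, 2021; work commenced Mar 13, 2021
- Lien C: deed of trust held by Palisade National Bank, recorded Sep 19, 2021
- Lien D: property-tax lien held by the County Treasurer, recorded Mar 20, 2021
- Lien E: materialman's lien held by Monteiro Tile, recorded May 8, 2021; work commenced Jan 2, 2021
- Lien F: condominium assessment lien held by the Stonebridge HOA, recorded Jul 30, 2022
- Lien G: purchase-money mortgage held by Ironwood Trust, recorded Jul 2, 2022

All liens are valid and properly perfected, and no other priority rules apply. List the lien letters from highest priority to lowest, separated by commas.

Effective dates: B relates back to Mar 13, 2021 (work commenced); E's effective date is Jan 2, 2021, when work began; G was recorded within the 21-day window, so its effective date is the deed date Jun 15, 2022.
D is a property-tax lien, so it outranks all other liens regardless of date.
The other liens, earliest effective date first: E (Jan 2, 2021), B (Mar 13, 2021), C (Sep 19, 2021), G (Jun 15, 2022), A (Jul 22, 2022), F (Jul 30, 2022).
Because E would otherwise rank above B, the subordination swaps them.

D, B, E, C, G, A, F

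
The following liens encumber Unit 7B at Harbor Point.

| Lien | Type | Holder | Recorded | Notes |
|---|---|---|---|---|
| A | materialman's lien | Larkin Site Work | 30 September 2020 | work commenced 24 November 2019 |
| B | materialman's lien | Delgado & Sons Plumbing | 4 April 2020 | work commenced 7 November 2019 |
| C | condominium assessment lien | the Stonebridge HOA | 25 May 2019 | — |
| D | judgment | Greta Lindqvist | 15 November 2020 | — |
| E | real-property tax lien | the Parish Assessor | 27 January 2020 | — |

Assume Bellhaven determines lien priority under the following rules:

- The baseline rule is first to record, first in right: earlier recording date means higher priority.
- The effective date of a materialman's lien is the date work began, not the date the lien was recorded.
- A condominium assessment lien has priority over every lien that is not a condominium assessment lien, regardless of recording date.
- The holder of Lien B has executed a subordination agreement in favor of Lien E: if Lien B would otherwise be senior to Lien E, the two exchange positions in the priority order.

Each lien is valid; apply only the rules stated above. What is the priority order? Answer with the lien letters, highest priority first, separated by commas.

C, E, A, B, D

Effective dates: A is treated as recorded 24 November 2019, the work-commencement date; B's effective date is 7 November 2019, when work began.
C, as a condominium assessment lien, has superpriority and ranks first.
Ordering the rest by effective date: B (7 November 2019), A (24 November 2019), E (27 January 2020), D (15 November 2020).
B would otherwise be senior to E, so under the subordination agreement B and E exchange positions.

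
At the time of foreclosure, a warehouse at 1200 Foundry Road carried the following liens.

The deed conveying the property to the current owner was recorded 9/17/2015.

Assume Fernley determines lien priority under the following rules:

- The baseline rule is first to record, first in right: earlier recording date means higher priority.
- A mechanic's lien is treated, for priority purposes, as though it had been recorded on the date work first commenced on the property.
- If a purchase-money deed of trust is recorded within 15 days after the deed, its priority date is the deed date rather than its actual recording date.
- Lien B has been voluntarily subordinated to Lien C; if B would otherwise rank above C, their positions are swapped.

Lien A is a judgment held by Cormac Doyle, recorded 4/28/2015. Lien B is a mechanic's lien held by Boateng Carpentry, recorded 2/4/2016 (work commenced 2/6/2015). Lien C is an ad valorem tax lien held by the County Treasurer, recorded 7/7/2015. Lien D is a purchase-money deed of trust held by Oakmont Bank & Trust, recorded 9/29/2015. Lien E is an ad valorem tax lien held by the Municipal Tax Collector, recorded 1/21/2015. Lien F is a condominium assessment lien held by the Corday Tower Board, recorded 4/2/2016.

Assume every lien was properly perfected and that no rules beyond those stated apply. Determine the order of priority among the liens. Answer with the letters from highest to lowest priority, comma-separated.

Effective dates: B is treated as recorded 2/6/2015, the work-commencement date; D's effective date is the deed date, 9/17/2015.
Ordering by effective date: E (1/21/2015), B (2/6/2015), A (4/28/2015), C (7/7/2015), D (9/17/2015), F (4/2/2016).
B is senior to C before the subordination, so the two trade places.

E, C, A, B, D, F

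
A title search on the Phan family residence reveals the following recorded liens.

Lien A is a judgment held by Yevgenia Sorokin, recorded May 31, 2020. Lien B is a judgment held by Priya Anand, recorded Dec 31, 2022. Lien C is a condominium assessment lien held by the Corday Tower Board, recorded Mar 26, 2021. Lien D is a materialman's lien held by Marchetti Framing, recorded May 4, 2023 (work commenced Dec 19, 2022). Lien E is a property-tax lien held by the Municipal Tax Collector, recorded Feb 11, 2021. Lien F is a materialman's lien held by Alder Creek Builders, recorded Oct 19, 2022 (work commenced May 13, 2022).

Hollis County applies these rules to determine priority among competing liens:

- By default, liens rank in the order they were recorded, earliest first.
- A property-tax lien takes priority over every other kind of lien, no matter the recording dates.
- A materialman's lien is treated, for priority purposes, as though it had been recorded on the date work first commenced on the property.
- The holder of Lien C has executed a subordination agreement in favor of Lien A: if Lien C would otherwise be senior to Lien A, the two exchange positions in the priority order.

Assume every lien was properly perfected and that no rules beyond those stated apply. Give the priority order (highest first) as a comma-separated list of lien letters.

E, A, C, F, D, B

Effective dates after the stated exceptions: D's effective date is Dec 19, 2022, when work began; F is treated as recorded May 13, 2022, the work-commencement date.
As a property-tax lien, E is senior to every other lien.
Remaining liens by effective date: A (May 31, 2020), C (Mar 26, 2021), F (May 13, 2022), D (Dec 19, 2022), B (Dec 31, 2022).
C already ranks below A; the subordination has no effect.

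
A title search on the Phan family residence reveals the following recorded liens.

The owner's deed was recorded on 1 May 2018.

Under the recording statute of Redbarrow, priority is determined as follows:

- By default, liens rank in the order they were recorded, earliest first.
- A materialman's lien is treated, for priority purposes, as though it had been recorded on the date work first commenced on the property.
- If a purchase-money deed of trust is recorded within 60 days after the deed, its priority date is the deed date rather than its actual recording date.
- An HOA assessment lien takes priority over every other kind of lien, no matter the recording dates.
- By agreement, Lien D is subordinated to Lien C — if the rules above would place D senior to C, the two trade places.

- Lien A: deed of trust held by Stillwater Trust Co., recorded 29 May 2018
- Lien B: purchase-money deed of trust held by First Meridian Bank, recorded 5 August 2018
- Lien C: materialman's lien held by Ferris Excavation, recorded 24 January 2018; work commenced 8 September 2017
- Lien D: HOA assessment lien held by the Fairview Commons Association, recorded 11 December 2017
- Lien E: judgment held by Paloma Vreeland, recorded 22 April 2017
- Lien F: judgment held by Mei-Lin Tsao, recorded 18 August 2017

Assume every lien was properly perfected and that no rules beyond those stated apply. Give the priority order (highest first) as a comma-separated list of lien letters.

Effective dates after the stated exceptions: B was recorded 96 days after the deed — beyond 60 days — so no relation-back applies; C is treated as recorded 8 September 2017, the work-commencement date.
D, as an HOA assessment lien, has superpriority and ranks first.
Remaining liens by effective date: E (22 April 2017), F (18 August 2017), C (8 September 2017), A (29 May 2018), B (5 August 2018).
The subordination applies — D was senior to C — so D and C swap.

C, E, F, D, A, B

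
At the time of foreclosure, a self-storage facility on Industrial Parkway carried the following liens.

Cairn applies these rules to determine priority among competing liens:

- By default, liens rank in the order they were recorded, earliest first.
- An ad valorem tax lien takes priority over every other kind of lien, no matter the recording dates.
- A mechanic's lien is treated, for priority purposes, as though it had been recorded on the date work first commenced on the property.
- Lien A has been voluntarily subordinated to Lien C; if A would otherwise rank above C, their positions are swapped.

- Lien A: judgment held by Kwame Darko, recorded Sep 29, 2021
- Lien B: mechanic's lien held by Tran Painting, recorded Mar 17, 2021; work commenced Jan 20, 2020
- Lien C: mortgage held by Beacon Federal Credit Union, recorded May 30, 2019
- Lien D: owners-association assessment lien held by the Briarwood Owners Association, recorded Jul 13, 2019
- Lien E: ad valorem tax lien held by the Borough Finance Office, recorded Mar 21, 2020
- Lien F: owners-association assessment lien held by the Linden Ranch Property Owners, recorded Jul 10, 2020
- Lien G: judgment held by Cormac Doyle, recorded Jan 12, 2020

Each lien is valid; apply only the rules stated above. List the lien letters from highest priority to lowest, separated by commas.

Effective dates: B relates back to Jan 20, 2020 (work commenced).
E is an ad valorem tax lien and takes priority over every other lien.
Among the remaining liens, by effective date: C (May 30, 2019), D (Jul 13, 2019), G (Jan 12, 2020), B (Jan 20, 2020), F (Jul 10, 2020), A (Sep 29, 2021).
A is already junior to C, so the subordination agreement changes nothing.

E, C, D, G, B, F, A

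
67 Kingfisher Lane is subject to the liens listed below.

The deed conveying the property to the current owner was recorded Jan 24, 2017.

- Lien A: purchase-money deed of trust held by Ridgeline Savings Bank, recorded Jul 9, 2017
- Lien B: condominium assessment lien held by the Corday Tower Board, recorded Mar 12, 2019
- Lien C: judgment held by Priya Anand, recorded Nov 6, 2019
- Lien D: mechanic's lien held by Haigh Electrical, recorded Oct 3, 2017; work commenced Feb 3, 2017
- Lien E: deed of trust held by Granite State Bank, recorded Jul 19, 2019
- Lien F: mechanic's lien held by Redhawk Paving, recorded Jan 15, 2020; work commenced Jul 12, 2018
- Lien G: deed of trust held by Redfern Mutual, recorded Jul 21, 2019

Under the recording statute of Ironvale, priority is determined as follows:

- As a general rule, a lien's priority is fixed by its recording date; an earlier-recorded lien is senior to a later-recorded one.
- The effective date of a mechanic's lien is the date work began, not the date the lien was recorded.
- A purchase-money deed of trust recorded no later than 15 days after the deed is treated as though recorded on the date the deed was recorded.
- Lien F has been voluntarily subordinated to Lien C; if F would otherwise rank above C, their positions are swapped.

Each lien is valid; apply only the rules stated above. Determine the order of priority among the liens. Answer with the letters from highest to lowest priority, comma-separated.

D, A, C, B, E, G, F

First, effective dates: A was recorded 166 days after the deed — beyond 15 days — so no relation-back applies; D relates back to Feb 3, 2017 (work commenced); F's effective date is Jul 12, 2018, when work began.
By effective date, earliest first: D (Feb 3, 2017), A (Jul 9, 2017), F (Jul 12, 2018), B (Mar 12, 2019), E (Jul 19, 2019), G (Jul 21, 2019), C (Nov 6, 2019).
Because F would otherwise rank above C, the subordination swaps them.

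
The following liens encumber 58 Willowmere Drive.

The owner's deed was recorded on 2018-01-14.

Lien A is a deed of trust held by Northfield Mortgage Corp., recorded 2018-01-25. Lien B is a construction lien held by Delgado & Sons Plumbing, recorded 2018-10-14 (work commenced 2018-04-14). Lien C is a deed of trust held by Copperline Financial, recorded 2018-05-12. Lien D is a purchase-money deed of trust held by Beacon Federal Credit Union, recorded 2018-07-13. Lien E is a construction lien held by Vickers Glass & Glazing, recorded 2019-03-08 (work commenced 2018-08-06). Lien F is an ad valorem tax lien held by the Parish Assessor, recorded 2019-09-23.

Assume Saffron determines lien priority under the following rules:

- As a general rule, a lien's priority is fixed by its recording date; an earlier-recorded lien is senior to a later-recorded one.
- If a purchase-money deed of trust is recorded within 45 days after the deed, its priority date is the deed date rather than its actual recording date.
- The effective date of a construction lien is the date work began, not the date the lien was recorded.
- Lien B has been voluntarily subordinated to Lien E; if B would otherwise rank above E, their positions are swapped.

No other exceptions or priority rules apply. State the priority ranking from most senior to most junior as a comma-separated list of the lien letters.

First, effective dates: B is treated as recorded 2018-04-14, the work-commencement date; D missed the 45-day window (180 days after the deed), so its recording date stands; E is treated as recorded 2018-08-06, the work-commencement date.
By effective date, earliest first: A (2018-01-25), B (2018-04-14), C (2018-05-12), D (2018-07-13), E (2018-08-06), F (2019-09-23).
B is senior to E before the subordination, so the two trade places.

A, E, C, D, B, F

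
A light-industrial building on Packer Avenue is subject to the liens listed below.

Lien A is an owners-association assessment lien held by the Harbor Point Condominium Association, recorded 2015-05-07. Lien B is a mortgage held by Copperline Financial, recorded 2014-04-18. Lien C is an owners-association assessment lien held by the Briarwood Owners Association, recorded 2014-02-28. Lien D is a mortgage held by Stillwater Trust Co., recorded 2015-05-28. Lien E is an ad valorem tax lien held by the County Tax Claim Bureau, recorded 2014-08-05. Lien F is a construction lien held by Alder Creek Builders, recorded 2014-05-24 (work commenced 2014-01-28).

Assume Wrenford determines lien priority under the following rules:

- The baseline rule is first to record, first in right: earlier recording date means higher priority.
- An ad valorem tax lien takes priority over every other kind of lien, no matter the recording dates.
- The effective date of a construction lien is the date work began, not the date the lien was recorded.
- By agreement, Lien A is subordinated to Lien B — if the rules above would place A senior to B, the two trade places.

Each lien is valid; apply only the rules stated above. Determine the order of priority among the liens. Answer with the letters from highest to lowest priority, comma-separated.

E, F, C, B, A, D

Effective dates after the stated exceptions: F's effective date is 2014-01-28, when work began.
E is an ad valorem tax lien, so it outranks all other liens regardless of date.
Ordering the rest by effective date: F (2014-01-28), C (2014-02-28), B (2014-04-18), A (2015-05-07), D (2015-05-28).
A already ranks below B; the subordination has no effect.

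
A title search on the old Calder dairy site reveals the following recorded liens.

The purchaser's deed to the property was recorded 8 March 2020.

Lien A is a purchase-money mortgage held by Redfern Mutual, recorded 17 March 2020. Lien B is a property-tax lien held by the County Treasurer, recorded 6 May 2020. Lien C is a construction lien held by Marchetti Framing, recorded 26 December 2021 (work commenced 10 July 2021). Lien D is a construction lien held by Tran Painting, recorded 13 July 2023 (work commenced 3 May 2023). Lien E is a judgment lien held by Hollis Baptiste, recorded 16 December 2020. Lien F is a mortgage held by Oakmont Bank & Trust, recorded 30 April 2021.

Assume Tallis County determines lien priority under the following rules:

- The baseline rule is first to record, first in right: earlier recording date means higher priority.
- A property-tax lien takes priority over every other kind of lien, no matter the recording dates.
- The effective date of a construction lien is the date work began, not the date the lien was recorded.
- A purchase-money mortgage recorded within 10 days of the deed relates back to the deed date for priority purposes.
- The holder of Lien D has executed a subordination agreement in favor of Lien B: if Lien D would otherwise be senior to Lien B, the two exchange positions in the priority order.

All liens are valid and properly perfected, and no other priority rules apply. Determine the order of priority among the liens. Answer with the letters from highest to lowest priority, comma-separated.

Adjusting effective dates: A relates back to the deed date 8 March 2020; C relates back to 10 July 2021 (work commenced); D's effective date is 3 May 2023, when work began.
B is a property-tax lien, so it outranks all other liens regardless of date.
Ordering the rest by effective date: A (8 March 2020), E (16 December 2020), F (30 April 2021), C (10 July 2021), D (3 May 2023).
Since D is not senior to B, the subordination leaves the order unchanged.

B, A, E, F, C, D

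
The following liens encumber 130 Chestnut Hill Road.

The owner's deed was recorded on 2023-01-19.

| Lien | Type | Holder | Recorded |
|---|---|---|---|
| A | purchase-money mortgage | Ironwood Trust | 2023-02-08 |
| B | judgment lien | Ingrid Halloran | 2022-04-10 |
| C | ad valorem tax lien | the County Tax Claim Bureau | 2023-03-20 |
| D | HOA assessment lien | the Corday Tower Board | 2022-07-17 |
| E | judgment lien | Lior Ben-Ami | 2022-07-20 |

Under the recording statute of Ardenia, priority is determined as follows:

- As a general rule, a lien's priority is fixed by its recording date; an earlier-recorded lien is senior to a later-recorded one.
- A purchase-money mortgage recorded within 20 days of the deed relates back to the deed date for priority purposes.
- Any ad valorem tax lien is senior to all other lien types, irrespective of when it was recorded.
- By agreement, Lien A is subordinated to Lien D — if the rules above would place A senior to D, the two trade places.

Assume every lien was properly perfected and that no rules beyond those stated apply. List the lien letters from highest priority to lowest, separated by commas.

C, B, D, E, A

Effective dates after the stated exceptions: A was recorded within the 20-day window, so its effective date is the deed date 2023-01-19.
C is an ad valorem tax lien and takes priority over every other lien.
The other liens, earliest effective date first: B (2022-04-10), D (2022-07-17), E (2022-07-20), A (2023-01-19).
Since A is not senior to D, the subordination leaves the order unchanged.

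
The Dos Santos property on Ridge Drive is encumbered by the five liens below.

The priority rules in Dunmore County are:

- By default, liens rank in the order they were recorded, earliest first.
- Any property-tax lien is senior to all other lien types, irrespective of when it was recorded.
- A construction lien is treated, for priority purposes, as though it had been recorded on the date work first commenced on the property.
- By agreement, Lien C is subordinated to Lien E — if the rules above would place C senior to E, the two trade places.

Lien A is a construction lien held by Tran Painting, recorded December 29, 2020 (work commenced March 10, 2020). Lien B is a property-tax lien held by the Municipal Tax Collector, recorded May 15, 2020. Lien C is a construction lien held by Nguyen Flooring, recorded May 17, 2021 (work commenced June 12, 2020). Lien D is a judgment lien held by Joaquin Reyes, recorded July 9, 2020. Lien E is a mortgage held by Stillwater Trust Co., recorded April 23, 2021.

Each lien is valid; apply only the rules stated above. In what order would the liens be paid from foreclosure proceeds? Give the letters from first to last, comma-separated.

B, A, E, D, C

First, effective dates: A relates back to March 10, 2020 (work commenced); C's effective date is June 12, 2020, when work began.
B, as a property-tax lien, has superpriority and ranks first.
The other liens, earliest effective date first: A (March 10, 2020), C (June 12, 2020), D (July 9, 2020), E (April 23, 2021).
The subordination applies — C was senior to E — so C and E swap.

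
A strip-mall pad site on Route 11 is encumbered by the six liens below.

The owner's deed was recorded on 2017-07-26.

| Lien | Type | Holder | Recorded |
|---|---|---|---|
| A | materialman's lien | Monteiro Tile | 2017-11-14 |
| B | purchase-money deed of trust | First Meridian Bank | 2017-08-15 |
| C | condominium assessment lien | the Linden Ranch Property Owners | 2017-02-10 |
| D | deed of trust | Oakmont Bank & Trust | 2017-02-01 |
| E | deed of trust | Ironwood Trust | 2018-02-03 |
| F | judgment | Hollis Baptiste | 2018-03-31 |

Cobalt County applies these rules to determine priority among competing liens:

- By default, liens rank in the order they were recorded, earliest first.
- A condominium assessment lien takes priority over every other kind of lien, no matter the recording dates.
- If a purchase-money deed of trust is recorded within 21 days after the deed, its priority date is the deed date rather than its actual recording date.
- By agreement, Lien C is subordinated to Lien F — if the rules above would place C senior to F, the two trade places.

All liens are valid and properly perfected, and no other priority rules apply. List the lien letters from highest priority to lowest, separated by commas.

First, effective dates: B relates back to the deed date 2017-07-26.
As a condominium assessment lien, C is senior to every other lien.
Ordering the rest by effective date: D (2017-02-01), B (2017-07-26), A (2017-11-14), E (2018-02-03), F (2018-03-31).
C would otherwise be senior to F, so under the subordination agreement C and F exchange positions.

F, D, B, A, E, C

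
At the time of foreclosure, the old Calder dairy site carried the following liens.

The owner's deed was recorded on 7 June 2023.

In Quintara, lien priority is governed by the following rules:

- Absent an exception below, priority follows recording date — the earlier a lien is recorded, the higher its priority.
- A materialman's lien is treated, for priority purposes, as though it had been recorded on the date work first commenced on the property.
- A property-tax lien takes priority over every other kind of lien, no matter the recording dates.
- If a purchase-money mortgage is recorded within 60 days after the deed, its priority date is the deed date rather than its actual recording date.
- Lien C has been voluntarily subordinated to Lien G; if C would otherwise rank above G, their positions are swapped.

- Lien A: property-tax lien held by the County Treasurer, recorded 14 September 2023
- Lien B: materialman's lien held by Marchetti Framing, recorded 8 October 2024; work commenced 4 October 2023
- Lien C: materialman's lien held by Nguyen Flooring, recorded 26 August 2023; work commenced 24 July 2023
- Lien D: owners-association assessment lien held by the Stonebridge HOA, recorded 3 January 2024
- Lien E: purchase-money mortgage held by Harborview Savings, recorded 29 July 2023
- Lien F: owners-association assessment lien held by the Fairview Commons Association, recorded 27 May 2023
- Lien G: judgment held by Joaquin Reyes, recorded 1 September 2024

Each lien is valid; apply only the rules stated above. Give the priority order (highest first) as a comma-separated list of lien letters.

Adjusting effective dates: B's effective date is 4 October 2023, when work began; C's effective date is 24 July 2023, when work began; E relates back to the deed date 7 June 2023.
A is a property-tax lien and takes priority over every other lien.
Remaining liens by effective date: F (27 May 2023), E (7 June 2023), C (24 July 2023), B (4 October 2023), D (3 January 2024), G (1 September 2024).
The subordination applies — C was senior to G — so C and G swap.

A, F, E, G, B, D, C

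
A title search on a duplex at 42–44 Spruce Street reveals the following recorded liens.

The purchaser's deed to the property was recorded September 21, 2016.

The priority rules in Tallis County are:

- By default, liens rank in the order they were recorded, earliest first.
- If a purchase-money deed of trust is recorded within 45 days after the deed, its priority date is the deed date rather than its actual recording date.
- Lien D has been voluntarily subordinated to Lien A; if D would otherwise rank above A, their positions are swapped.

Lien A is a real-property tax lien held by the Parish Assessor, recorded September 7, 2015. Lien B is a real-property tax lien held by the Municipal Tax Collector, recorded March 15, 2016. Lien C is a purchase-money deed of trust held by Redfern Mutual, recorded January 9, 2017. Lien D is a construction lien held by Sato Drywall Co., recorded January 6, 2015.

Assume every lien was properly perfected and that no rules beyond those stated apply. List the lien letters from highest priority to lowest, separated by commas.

Adjusting effective dates: C was recorded 110 days after the deed, outside the 45-day window, so it keeps its recording date.
By effective date: D (January 6, 2015), A (September 7, 2015), B (March 15, 2016), C (January 9, 2017).
Because D would otherwise rank above A, the subordination swaps them.

A, D, B, C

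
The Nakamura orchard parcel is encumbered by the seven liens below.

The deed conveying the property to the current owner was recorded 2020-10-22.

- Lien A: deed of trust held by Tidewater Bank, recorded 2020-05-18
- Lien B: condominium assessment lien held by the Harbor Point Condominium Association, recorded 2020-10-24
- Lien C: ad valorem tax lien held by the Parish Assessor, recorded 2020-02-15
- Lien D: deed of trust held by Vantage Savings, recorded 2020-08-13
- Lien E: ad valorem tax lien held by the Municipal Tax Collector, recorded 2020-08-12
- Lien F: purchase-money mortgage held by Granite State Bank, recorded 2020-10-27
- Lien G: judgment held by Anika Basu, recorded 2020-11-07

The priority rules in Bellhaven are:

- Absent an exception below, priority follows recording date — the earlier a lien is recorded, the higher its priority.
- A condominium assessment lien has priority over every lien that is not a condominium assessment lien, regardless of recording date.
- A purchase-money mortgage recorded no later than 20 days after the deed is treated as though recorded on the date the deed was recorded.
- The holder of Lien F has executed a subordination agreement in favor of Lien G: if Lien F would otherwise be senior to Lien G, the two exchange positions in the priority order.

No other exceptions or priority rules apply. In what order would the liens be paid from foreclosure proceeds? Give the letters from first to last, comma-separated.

Adjusting effective dates: F was recorded within the 20-day window, so its effective date is the deed date 2020-10-22.
B is a condominium assessment lien and takes priority over every other lien.
Ordering the rest by effective date: C (2020-02-15), A (2020-05-18), E (2020-08-12), D (2020-08-13), F (2020-10-22), G (2020-11-07).
Because F would otherwise rank above G, the subordination swaps them.

B, C, A, E, D, G, F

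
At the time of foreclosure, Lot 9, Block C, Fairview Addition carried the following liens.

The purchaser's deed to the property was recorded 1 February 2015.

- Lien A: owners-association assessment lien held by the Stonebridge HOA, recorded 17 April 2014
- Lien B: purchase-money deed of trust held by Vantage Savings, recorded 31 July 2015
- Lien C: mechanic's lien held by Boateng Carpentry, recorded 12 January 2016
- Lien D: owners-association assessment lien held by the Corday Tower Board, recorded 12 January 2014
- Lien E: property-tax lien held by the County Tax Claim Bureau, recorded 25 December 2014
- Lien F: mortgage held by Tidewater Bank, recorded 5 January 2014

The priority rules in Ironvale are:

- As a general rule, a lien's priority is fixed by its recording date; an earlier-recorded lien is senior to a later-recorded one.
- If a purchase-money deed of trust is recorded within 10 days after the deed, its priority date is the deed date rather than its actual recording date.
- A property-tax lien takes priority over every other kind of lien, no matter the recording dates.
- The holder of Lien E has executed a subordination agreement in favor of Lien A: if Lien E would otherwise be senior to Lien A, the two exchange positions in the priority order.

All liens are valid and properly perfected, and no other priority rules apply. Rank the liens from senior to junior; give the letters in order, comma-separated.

A, F, D, E, B, C

Effective dates: B missed the 10-day window (180 days after the deed), so its recording date stands.
As a property-tax lien, E is senior to every other lien.
Ordering the rest by effective date: F (5 January 2014), D (12 January 2014), A (17 April 2014), B (31 July 2015), C (12 January 2016).
The subordination applies — E was senior to A — so E and A swap.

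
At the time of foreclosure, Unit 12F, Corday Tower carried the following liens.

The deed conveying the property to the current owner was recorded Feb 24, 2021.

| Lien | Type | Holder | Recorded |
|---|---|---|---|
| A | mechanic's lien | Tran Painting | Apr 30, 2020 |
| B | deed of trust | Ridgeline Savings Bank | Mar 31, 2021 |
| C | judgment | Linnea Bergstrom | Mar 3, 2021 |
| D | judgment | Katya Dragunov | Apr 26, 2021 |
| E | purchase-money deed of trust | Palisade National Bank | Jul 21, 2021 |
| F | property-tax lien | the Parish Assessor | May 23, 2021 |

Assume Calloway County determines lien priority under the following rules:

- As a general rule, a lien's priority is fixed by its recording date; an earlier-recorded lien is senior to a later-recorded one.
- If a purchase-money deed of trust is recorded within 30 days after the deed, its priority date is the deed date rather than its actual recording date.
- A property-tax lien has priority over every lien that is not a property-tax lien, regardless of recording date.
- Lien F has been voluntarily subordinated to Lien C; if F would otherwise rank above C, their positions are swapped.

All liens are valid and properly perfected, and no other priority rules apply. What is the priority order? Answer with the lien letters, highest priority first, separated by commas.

C, A, F, B, D, E

First, effective dates: E missed the 30-day window (147 days after the deed), so its recording date stands.
F is a property-tax lien and takes priority over every other lien.
Remaining liens by effective date: A (Apr 30, 2020), C (Mar 3, 2021), B (Mar 31, 2021), D (Apr 26, 2021), E (Jul 21, 2021).
F would otherwise be senior to C, so under the subordination agreement F and C exchange positions.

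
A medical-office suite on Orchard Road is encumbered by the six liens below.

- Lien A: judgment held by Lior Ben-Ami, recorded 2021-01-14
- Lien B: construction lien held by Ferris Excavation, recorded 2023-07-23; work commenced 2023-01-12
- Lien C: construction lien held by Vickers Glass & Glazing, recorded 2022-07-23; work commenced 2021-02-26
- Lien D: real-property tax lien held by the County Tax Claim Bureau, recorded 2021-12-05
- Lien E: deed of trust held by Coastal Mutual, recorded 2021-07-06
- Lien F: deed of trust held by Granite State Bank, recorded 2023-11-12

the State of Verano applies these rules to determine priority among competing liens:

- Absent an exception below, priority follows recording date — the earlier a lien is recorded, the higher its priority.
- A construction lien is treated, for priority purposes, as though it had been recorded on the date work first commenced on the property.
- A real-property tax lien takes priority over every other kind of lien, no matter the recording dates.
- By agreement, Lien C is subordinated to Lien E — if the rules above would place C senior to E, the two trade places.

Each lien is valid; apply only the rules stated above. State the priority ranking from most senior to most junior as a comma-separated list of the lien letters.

Effective dates after the stated exceptions: B relates back to 2023-01-12 (work commenced); C's effective date is 2021-02-26, when work began.
D is a real-property tax lien, so it outranks all other liens regardless of date.
The other liens, earliest effective date first: A (2021-01-14), C (2021-02-26), E (2021-07-06), B (2023-01-12), F (2023-11-12).
C is senior to E before the subordination, so the two trade places.

D, A, E, C, B, F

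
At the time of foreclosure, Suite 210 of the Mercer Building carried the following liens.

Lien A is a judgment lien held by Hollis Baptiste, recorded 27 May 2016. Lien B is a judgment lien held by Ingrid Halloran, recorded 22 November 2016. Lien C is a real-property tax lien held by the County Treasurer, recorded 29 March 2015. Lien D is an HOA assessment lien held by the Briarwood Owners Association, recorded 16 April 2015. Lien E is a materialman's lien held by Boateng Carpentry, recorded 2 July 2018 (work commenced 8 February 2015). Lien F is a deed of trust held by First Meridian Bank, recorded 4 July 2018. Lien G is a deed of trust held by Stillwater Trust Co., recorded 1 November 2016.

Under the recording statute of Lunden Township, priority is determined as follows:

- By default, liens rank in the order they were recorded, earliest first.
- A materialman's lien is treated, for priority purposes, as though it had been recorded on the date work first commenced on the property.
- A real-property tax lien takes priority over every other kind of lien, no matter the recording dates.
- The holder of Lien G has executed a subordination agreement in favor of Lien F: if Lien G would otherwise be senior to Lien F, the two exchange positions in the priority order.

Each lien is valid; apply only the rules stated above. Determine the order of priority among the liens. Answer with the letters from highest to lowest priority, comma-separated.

Adjusting effective dates: E relates back to 8 February 2015 (work commenced).
C, as a real-property tax lien, has superpriority and ranks first.
Remaining liens by effective date: E (8 February 2015), D (16 April 2015), A (27 May 2016), G (1 November 2016), B (22 November 2016), F (4 July 2018).
Because G would otherwise rank above F, the subordination swaps them.

C, E, D, A, F, B, G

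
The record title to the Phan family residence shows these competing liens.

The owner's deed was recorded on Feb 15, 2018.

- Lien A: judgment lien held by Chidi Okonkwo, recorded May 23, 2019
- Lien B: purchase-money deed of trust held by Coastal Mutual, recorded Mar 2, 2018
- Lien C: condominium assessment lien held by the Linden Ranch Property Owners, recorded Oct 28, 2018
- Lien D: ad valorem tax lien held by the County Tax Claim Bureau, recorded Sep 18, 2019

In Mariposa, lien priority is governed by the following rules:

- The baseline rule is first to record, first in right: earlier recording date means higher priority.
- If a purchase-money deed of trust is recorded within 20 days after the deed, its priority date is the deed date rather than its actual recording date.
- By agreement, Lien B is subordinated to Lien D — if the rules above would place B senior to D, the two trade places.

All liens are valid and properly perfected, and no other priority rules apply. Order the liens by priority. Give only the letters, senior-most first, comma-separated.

D, C, A, B

Effective dates: B was recorded within the 20-day window, so its effective date is the deed date Feb 15, 2018.
By effective date: B (Feb 15, 2018), C (Oct 28, 2018), A (May 23, 2019), D (Sep 18, 2019).
Because B would otherwise rank above D, the subordination swaps them.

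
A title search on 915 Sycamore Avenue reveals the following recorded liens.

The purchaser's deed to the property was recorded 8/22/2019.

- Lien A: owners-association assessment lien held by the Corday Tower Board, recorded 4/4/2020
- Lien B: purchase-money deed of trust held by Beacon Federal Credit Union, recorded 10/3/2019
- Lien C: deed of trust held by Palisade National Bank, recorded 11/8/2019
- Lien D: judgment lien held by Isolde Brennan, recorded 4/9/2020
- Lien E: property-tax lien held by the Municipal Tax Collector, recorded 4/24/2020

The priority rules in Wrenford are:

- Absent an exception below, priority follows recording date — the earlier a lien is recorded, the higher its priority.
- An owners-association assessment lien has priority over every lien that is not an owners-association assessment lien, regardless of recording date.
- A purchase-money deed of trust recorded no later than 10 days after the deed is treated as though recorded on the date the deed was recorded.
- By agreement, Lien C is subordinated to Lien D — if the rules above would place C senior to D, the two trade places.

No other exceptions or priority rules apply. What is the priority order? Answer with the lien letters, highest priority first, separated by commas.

A, B, D, C, E

Effective dates: B was recorded 42 days after the deed — beyond 10 days — so no relation-back applies.
As an owners-association assessment lien, A is senior to every other lien.
Ordering the rest by effective date: B (10/3/2019), C (11/8/2019), D (4/9/2020), E (4/24/2020).
C would otherwise be senior to D, so under the subordination agreement C and D exchange positions.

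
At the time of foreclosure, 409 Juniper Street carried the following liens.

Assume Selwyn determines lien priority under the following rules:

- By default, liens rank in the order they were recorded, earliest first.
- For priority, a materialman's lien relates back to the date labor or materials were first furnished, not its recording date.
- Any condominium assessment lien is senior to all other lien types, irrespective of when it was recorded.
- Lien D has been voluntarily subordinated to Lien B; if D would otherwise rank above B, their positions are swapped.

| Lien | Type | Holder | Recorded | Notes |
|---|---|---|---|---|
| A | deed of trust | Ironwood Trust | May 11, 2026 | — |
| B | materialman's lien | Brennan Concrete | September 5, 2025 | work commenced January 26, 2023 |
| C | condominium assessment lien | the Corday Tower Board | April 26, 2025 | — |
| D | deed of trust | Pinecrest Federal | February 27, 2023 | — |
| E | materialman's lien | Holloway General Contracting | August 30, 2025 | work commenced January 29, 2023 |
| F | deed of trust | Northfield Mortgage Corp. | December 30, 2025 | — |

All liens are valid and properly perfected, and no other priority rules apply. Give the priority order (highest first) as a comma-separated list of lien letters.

Adjusting effective dates: B is treated as recorded January 26, 2023, the work-commencement date; E is treated as recorded January 29, 2023, the work-commencement date.
C is a condominium assessment lien, so it outranks all other liens regardless of date.
The other liens, earliest effective date first: B (January 26, 2023), E (January 29, 2023), D (February 27, 2023), F (December 30, 2025), A (May 11, 2026).
D already ranks below B; the subordination has no effect.

C, B, E, D, F, A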